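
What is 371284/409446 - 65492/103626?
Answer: 323867732/1178590311 ≈ 0.27479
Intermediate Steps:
371284/409446 - 65492/103626 = 371284*(1/409446) - 65492*1/103626 = 185642/204723 - 32746/51813 = 323867732/1178590311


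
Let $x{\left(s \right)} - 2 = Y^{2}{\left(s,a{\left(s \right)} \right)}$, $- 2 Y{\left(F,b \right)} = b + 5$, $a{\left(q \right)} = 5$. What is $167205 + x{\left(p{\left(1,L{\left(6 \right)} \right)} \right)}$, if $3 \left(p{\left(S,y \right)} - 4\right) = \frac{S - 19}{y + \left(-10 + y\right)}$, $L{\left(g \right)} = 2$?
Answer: $167232$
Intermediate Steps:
$Y{\left(F,b \right)} = - \frac{5}{2} - \frac{b}{2}$ ($Y{\left(F,b \right)} = - \frac{b + 5}{2} = - \frac{5 + b}{2} = - \frac{5}{2} - \frac{b}{2}$)
$p{\left(S,y \right)} = 4 + \frac{-19 + S}{3 \left(-10 + 2 y\right)}$ ($p{\left(S,y \right)} = 4 + \frac{\left(S - 19\right) \frac{1}{y + \left(-10 + y\right)}}{3} = 4 + \frac{\left(-19 + S\right) \frac{1}{-10 + 2 y}}{3} = 4 + \frac{\frac{1}{-10 + 2 y} \left(-19 + S\right)}{3} = 4 + \frac{-19 + S}{3 \left(-10 + 2 y\right)}$)
$x{\left(s \right)} = 27$ ($x{\left(s \right)} = 2 + \left(- \frac{5}{2} - \frac{5}{2}\right)^{2} = 2 + \left(-5\right)^{2} = 2 + 25 = 27$)
$167205 + x{\left(p{\left(1,L{\left(6 \right)} \right)} \right)} = 167205 + 27 = 167232$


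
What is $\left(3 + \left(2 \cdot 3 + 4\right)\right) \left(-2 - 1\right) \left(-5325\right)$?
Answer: $207675$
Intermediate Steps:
$\left(3 + \left(2 \cdot 3 + 4\right)\right) \left(-2 - 1\right) \left(-5325\right) = \left(3 + \left(6 + 4\right)\right) \left(-3\right) \left(-5325\right) = \left(3 + 10\right) \left(-3\right) \left(-5325\right) = 13 \left(-3\right) \left(-5325\right) = \left(-39\right) \left(-5325\right) = 207675$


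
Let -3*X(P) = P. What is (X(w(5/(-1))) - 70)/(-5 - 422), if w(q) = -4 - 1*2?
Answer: 68/427 ≈ 0.15925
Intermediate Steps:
w(q) = -6 (w(q) = -4 - 2 = -6)
X(P) = -P/3
(X(w(5/(-1))) - 70)/(-5 - 422) = (-⅓*(-6) - 70)/(-5 - 422) = (2 - 70)/(-427) = -68*(-1/427) = 68/427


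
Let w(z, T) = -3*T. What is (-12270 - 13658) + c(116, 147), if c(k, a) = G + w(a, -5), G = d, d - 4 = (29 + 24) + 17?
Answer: -25839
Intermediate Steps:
d = 74 (d = 4 + ((29 + 24) + 17) = 4 + (53 + 17) = 4 + 70 = 74)
G = 74
c(k, a) = 89 (c(k, a) = 74 - 3*(-5) = 74 + 15 = 89)
(-12270 - 13658) + c(116, 147) = (-12270 - 13658) + 89 = -25928 + 89 = -25839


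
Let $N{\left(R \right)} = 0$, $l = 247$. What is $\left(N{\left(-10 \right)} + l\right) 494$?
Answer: $122018$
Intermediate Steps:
$\left(N{\left(-10 \right)} + l\right) 494 = \left(0 + 247\right) 494 = 247 \cdot 494 = 122018$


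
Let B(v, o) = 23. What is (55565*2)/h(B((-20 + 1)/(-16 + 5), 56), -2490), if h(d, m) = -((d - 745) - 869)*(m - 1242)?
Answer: -55565/2968806 ≈ -0.018716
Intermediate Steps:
h(d, m) = -(-1614 + d)*(-1242 + m) (h(d, m) = -((-745 + d) - 869)*(-1242 + m) = -(-1614 + d)*(-1242 + m))
(55565*2)/h(B((-20 + 1)/(-16 + 5), 56), -2490) = (55565*2)/(-2004588 + 1242*23 + 1614*(-2490) - 1*23*(-2490)) = 111130/(-2004588 + 28566 - 4018860 + 57270) = 111130/(-5937612) = 111130*(-1/5937612) = -55565/2968806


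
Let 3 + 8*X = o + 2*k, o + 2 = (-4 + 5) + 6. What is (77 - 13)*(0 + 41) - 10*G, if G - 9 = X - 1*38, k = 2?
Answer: 5813/2 ≈ 2906.5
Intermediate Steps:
o = 5 (o = -2 + ((-4 + 5) + 6) = -2 + (1 + 6) = -2 + 7 = 5)
X = 3/4 (X = -3/8 + (5 + 2*2)/8 = -3/8 + (5 + 4)/8 = -3/8 + (1/8)*9 = -3/8 + 9/8 = 3/4 ≈ 0.75000)
G = -113/4 (G = 9 + (3/4 - 1*38) = 9 + (3/4 - 38) = 9 - 149/4 = -113/4 ≈ -28.250)
(77 - 13)*(0 + 41) - 10*G = (77 - 13)*(0 + 41) - 10*(-113/4) = 64*41 + 565/2 = 2624 + 565/2 = 5813/2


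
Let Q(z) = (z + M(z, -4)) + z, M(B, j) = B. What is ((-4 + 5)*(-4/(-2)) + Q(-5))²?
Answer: 169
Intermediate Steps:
Q(z) = 3*z (Q(z) = (z + z) + z = 2*z + z = 3*z)
((-4 + 5)*(-4/(-2)) + Q(-5))² = ((-4 + 5)*(-4/(-2)) + 3*(-5))² = (1*(-4*(-½)) - 15)² = (1*2 - 15)² = (2 - 15)² = (-13)² = 169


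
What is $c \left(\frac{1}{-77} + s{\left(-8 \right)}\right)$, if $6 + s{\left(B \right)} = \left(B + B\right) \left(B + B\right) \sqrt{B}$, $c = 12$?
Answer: $- \frac{5556}{77} + 6144 i \sqrt{2} \approx -72.156 + 8688.9 i$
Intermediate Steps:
$s{\left(B \right)} = -6 + 4 B^{\frac{5}{2}}$ ($s{\left(B \right)} = -6 + \left(B + B\right) \left(B + B\right) \sqrt{B} = -6 + 2 B 2 B \sqrt{B} = -6 + 4 B^{2} \sqrt{B} = -6 + 4 B^{\frac{5}{2}}$)
$c \left(\frac{1}{-77} + s{\left(-8 \right)}\right) = 12 \left(\frac{1}{-77} - \left(6 - 4 \left(-8\right)^{\frac{5}{2}}\right)\right) = 12 \left(- \frac{1}{77} - \left(6 - 4 \cdot 128 i \sqrt{2}\right)\right) = 12 \left(- \frac{1}{77} - \left(6 - 512 i \sqrt{2}\right)\right) = 12 \left(- \frac{463}{77} + 512 i \sqrt{2}\right) = - \frac{5556}{77} + 6144 i \sqrt{2}$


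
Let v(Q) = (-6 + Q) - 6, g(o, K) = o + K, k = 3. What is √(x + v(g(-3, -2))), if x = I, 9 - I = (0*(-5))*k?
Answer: 2*I*√2 ≈ 2.8284*I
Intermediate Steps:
I = 9 (I = 9 - 0*(-5)*3 = 9 - 0*3 = 9 - 1*0 = 9 + 0 = 9)
g(o, K) = K + o
v(Q) = -12 + Q
x = 9
√(x + v(g(-3, -2))) = √(9 + (-12 + (-2 - 3))) = √(9 + (-12 - 5)) = √(9 - 17) = √(-8) = 2*I*√2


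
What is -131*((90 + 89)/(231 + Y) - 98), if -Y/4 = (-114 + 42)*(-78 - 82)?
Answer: 588632911/45849 ≈ 12839.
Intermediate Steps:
Y = -46080 (Y = -4*(-114 + 42)*(-78 - 82) = -(-288)*(-160) = -4*11520 = -46080)
-131*((90 + 89)/(231 + Y) - 98) = -131*((90 + 89)/(231 - 46080) - 98) = -131*(179/(-45849) - 98) = -131*(179*(-1/45849) - 98) = -131*(-179/45849 - 98) = -131*(-4493381/45849) = 588632911/45849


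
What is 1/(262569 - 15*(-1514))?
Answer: 1/285279 ≈ 3.5053e-6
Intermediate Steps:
1/(262569 - 15*(-1514)) = 1/(262569 + 22710) = 1/285279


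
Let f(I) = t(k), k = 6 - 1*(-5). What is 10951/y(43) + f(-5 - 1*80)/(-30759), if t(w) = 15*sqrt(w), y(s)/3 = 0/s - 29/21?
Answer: -76657/29 - 5*sqrt(11)/10253 ≈ -2643.3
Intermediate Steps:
k = 11 (k = 6 + 5 = 11)
y(s) = -29/7 (y(s) = 3*(0/s - 29/21) = 3*(0 - 29*1/21) = 3*(0 - 29/21) = 3*(-29/21) = -29/7)
f(I) = 15*sqrt(11)
10951/y(43) + f(-5 - 1*80)/(-30759) = 10951/(-29/7) + (15*sqrt(11))/(-30759) = 10951*(-7/29) + (15*sqrt(11))*(-1/30759) = -76657/29 - 5*sqrt(11)/10253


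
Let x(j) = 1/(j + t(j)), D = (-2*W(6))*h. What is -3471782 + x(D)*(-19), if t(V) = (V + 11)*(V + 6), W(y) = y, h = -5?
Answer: -16477077391/4746 ≈ -3.4718e+6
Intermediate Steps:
D = 60 (D = -2*6*(-5) = -12*(-5) = 60)
t(V) = (6 + V)*(11 + V) (t(V) = (11 + V)*(6 + V) = (6 + V)*(11 + V))
x(j) = 1/(66 + j² + 18*j) (x(j) = 1/(j + (66 + j² + 17*j)) = 1/(66 + j² + 18*j))
-3471782 + x(D)*(-19) = -3471782 - 19/(66 + 60² + 18*60) = -3471782 - 19/(66 + 3600 + 1080) = -3471782 - 19/4746 = -16477077391/4746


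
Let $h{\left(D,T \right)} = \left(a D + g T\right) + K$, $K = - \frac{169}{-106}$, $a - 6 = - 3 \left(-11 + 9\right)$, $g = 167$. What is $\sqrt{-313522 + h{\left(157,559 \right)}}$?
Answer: $\frac{i \sqrt{2452632346}}{106} \approx 467.21 i$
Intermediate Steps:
$a = 12$ ($a = 6 - 3 \left(-11 + 9\right) = 6 - -6 = 6 + 6 = 12$)
$K = \frac{169}{106}$ ($K = \left(-169\right) \left(- \frac{1}{106}\right) = \frac{169}{106} \approx 1.5943$)
$h{\left(D,T \right)} = \frac{169}{106} + 12 D + 167 T$ ($h{\left(D,T \right)} = \left(12 D + 167 T\right) + \frac{169}{106} = \frac{169}{106} + 12 D + 167 T$)
$\sqrt{-313522 + h{\left(157,559 \right)}} = \sqrt{-313522 + \left(\frac{169}{106} + 12 \cdot 157 + 167 \cdot 559\right)} = \sqrt{-313522 + \left(\frac{169}{106} + 1884 + 93353\right)} = \sqrt{-313522 + \frac{10095291}{106}} = \sqrt{- \frac{23138041}{106}} = \frac{i \sqrt{2452632346}}{106}$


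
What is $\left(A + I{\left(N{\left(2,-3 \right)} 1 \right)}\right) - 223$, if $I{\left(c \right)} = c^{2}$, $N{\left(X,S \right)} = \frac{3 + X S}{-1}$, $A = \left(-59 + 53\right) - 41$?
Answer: $-261$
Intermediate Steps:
$A = -47$ ($A = -6 - 41 = -47$)
$N{\left(X,S \right)} = -3 - S X$ ($N{\left(X,S \right)} = \left(3 + S X\right) \left(-1\right) = -3 - S X$)
$\left(A + I{\left(N{\left(2,-3 \right)} 1 \right)}\right) - 223 = \left(-47 + \left(\left(-3 - \left(-3\right) 2\right) 1\right)^{2}\right) - 223 = \left(-47 + \left(\left(-3 + 6\right) 1\right)^{2}\right) - 223 = \left(-47 + \left(3 \cdot 1\right)^{2}\right) - 223 = \left(-47 + 3^{2}\right) - 223 = \left(-47 + 9\right) - 223 = -38 - 223 = -261$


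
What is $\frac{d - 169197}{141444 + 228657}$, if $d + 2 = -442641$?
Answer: $- \frac{611840}{370101} \approx -1.6532$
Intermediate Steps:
$d = -442643$ ($d = -2 - 442641 = -442643$)
$\frac{d - 169197}{141444 + 228657} = \frac{-442643 - 169197}{141444 + 228657} = - \frac{611840}{370101}$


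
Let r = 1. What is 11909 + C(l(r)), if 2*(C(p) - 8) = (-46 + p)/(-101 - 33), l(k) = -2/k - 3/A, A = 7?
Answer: 22356631/1876 ≈ 11917.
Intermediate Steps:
l(k) = -3/7 - 2/k (l(k) = -2/k - 3/7 = -3/7 - 2/k)
C(p) = 1095/134 - p/268 (C(p) = 8 + ((-46 + p)/(-101 - 33))/2 = 8 + ((-46 + p)/(-134))/2 = 8 + ((-46 + p)*(-1/134))/2 = 8 + (23/67 - p/134)/2 = 8 + (23/134 - p/268) = 1095/134 - p/268)
11909 + C(l(r)) = 11909 + (1095/134 - (-3/7 - 2/1)/268) = 11909 + (1095/134 - (-3/7 - 2*1)/268) = 11909 + (1095/134 - (-3/7 - 2)/268) = 11909 + (1095/134 - 1/268*(-17/7)) = 11909 + (1095/134 + 17/1876) = 11909 + 15347/1876 = 22356631/1876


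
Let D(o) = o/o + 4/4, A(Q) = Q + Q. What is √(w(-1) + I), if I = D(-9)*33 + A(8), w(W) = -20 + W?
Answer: √61 ≈ 7.8102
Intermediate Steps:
A(Q) = 2*Q
D(o) = 2 (D(o) = 1 + 4*(¼) = 1 + 1 = 2)
I = 82 (I = 2*33 + 2*8 = 66 + 16 = 82)
√(w(-1) + I) = √((-20 - 1) + 82) = √(-21 + 82) = √61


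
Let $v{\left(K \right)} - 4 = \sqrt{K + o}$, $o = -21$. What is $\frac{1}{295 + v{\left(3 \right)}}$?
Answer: $\frac{299}{89419} - \frac{3 i \sqrt{2}}{89419} \approx 0.0033438 - 4.7447 \cdot 10^{-5} i$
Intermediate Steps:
$v{\left(K \right)} = 4 + \sqrt{-21 + K}$ ($v{\left(K \right)} = 4 + \sqrt{K - 21} = 4 + \sqrt{-21 + K}$)
$\frac{1}{295 + v{\left(3 \right)}} = \frac{1}{295 + \left(4 + \sqrt{-21 + 3}\right)} = \frac{1}{295 + \left(4 + \sqrt{-18}\right)} = \frac{1}{295 + \left(4 + 3 i \sqrt{2}\right)} = \frac{1}{299 + 3 i \sqrt{2}}$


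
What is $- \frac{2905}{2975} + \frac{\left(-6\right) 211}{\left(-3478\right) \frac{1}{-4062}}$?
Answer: $- \frac{218700247}{147815} \approx -1479.6$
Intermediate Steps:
$- \frac{2905}{2975} + \frac{\left(-6\right) 211}{\left(-3478\right) \frac{1}{-4062}} = \left(-2905\right) \frac{1}{2975} - \frac{1266}{\left(-3478\right) \left(- \frac{1}{4062}\right)} = - \frac{83}{85} - \frac{1266}{\frac{1739}{2031}} = - \frac{83}{85} - \frac{2571246}{1739} = - \frac{218700247}{147815}$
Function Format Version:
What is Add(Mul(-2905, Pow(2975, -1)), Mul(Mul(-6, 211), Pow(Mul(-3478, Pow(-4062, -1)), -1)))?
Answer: Rational(-218700247, 147815) ≈ -1479.6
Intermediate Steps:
Add(Mul(-2905, Pow(2975, -1)), Mul(Mul(-6, 211), Pow(Mul(-3478, Pow(-4062, -1)), -1))) = Add(Mul(-2905, Rational(1, 2975)), Mul(-1266, Pow(Mul(-3478, Rational(-1, 4062)), -1))) = Add(Rational(-83, 85), Mul(-1266, Pow(Rational(1739, 2031), -1))) = Add(Rational(-83, 85), Mul(-1266, Rational(2031, 1739))) = Add(Rational(-83, 85), Rational(-2571246, 1739)) = Rational(-218700247, 147815)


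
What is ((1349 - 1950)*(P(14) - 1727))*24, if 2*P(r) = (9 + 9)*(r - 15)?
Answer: 25040064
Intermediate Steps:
P(r) = -135 + 9*r (P(r) = ((9 + 9)*(r - 15))/2 = (18*(-15 + r))/2 = (-270 + 18*r)/2 = -135 + 9*r)
((1349 - 1950)*(P(14) - 1727))*24 = ((1349 - 1950)*((-135 + 9*14) - 1727))*24 = -601*((-135 + 126) - 1727)*24 = -601*(-9 - 1727)*24 = -601*(-1736)*24 = 1043336*24 = 25040064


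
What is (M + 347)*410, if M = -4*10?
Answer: 125870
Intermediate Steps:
M = -40
(M + 347)*410 = (-40 + 347)*410 = 307*410 = 125870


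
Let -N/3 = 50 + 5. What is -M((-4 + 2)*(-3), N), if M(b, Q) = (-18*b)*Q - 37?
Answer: -17783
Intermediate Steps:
N = -165 (N = -3*(50 + 5) = -3*55 = -165)
M(b, Q) = -37 - 18*Q*b (M(b, Q) = -18*Q*b - 37 = -37 - 18*Q*b)
-M((-4 + 2)*(-3), N) = -(-37 - 18*(-165)*(-4 + 2)*(-3)) = -(-37 - 18*(-165)*(-2*(-3))) = -(-37 - 18*(-165)*6) = -(-37 + 17820) = -1*17783 = -17783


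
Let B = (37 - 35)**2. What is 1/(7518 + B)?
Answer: 1/7522 ≈ 0.00013294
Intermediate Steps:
B = 4 (B = 2**2 = 4)
1/(7518 + B) = 1/(7518 + 4) = 1/7522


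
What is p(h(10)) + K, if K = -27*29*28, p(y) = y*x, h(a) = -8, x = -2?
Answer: -21908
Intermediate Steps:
p(y) = -2*y (p(y) = y*(-2) = -2*y)
K = -21924 (K = -783*28 = -21924)
p(h(10)) + K = -2*(-8) - 21924 = 16 - 21924 = -21908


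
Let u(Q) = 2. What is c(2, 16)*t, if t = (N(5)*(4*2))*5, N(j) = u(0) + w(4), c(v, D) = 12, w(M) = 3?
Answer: 2400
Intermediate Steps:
N(j) = 5 (N(j) = 2 + 3 = 5)
t = 200 (t = (5*(4*2))*5 = (5*8)*5 = 40*5 = 200)
c(2, 16)*t = 12*200 = 2400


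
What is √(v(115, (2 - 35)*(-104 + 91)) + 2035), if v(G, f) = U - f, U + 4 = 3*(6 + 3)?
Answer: 3*√181 ≈ 40.361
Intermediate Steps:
U = 23 (U = -4 + 3*(6 + 3) = -4 + 3*9 = -4 + 27 = 23)
v(G, f) = 23 - f
√(v(115, (2 - 35)*(-104 + 91)) + 2035) = √((23 - (2 - 35)*(-104 + 91)) + 2035) = √((23 - (-33)*(-13)) + 2035) = √((23 - 1*429) + 2035) = √((23 - 429) + 2035) = √(-406 + 2035) = √1629 = 3*√181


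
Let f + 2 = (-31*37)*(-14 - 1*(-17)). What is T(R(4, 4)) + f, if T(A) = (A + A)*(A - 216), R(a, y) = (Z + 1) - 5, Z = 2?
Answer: -2571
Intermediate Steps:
R(a, y) = -2 (R(a, y) = (2 + 1) - 5 = 3 - 5 = -2)
f = -3443 (f = -2 + (-31*37)*(-14 - 1*(-17)) = -2 - 1147*(-14 + 17) = -2 - 1147*3 = -2 - 3441 = -3443)
T(A) = 2*A*(-216 + A) (T(A) = (2*A)*(-216 + A) = 2*A*(-216 + A))
T(R(4, 4)) + f = 2*(-2)*(-216 - 2) - 3443 = 2*(-2)*(-218) - 3443 = 872 - 3443 = -2571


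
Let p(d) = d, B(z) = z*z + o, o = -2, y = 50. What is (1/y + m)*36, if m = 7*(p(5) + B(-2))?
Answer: 44118/25 ≈ 1764.7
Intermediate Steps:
B(z) = -2 + z² (B(z) = z*z - 2 = z² - 2 = -2 + z²)
m = 49 (m = 7*(5 + (-2 + (-2)²)) = 7*(5 + (-2 + 4)) = 7*(5 + 2) = 7*7 = 49)
(1/y + m)*36 = (1/50 + 49)*36 = (2451/50)*36 = 44118/25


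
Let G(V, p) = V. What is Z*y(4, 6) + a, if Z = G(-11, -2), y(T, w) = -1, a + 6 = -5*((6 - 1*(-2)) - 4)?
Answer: -15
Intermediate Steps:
a = -26 (a = -6 - 5*((6 - 1*(-2)) - 4) = -6 - 5*((6 + 2) - 4) = -6 - 5*(8 - 4) = -6 - 5*4 = -6 - 20 = -26)
Z = -11
Z*y(4, 6) + a = -11*(-1) - 26 = 11 - 26 = -15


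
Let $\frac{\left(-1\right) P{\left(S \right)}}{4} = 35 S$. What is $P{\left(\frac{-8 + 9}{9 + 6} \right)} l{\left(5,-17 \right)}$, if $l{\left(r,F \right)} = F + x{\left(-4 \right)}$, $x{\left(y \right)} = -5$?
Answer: $\frac{616}{3} \approx 205.33$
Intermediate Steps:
$l{\left(r,F \right)} = -5 + F$ ($l{\left(r,F \right)} = F - 5 = -5 + F$)
$P{\left(S \right)} = - 140 S$ ($P{\left(S \right)} = - 4 \cdot 35 S = - 140 S$)
$P{\left(\frac{-8 + 9}{9 + 6} \right)} l{\left(5,-17 \right)} = - 140 \frac{-8 + 9}{9 + 6} \left(-5 - 17\right) = - 140 \cdot 1 \cdot \frac{1}{15} \left(-22\right) = \left(-140\right) \frac{1}{15} \left(-22\right) = \left(- \frac{28}{3}\right) \left(-22\right) = \frac{616}{3}$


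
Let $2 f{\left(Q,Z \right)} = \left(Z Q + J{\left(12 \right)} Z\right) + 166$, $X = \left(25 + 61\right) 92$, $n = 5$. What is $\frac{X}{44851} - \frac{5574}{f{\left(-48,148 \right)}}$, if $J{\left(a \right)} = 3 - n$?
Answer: $\frac{278617178}{162226067} \approx 1.7175$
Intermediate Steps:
$J{\left(a \right)} = -2$ ($J{\left(a \right)} = 3 - 5 = -2$)
$X = 7912$ ($X = 86 \cdot 92 = 7912$)
$f{\left(Q,Z \right)} = 83 - Z + \frac{Q Z}{2}$ ($f{\left(Q,Z \right)} = \frac{\left(Z Q - 2 Z\right) + 166}{2} = \frac{\left(Q Z - 2 Z\right) + 166}{2} = \frac{\left(- 2 Z + Q Z\right) + 166}{2} = \frac{166 - 2 Z + Q Z}{2} = 83 - Z + \frac{Q Z}{2}$)
$\frac{X}{44851} - \frac{5574}{f{\left(-48,148 \right)}} = \frac{7912}{44851} - \frac{5574}{83 - 148 + \frac{1}{2} \left(-48\right) 148} = 7912 \cdot \frac{1}{44851} - \frac{5574}{83 - 148 - 3552} = \frac{7912}{44851} - \frac{5574}{-3617} = \frac{7912}{44851} - - \frac{5574}{3617} = \frac{7912}{44851} + \frac{5574}{3617} = \frac{278617178}{162226067}$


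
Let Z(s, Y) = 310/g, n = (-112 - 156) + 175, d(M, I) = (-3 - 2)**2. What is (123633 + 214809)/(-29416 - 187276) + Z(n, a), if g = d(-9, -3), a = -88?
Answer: 5871347/541730 ≈ 10.838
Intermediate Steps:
d(M, I) = 25 (d(M, I) = (-5)**2 = 25)
g = 25
n = -93 (n = -268 + 175 = -93)
Z(s, Y) = 62/5 (Z(s, Y) = 310/25 = 310*(1/25) = 62/5)
(123633 + 214809)/(-29416 - 187276) + Z(n, a) = (123633 + 214809)/(-29416 - 187276) + 62/5 = 338442/(-216692) + 62/5 = 338442*(-1/216692) + 62/5 = -169221/108346 + 62/5 = 5871347/541730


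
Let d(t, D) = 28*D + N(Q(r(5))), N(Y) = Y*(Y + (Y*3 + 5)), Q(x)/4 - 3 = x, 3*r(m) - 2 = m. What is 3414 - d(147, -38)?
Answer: 22958/9 ≈ 2550.9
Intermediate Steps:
r(m) = ⅔ + m/3
Q(x) = 12 + 4*x
N(Y) = Y*(5 + 4*Y) (N(Y) = Y*(Y + (3*Y + 5)) = Y*(Y + (5 + 3*Y)) = Y*(5 + 4*Y))
d(t, D) = 17344/9 + 28*D (d(t, D) = 28*D + (12 + 4*(⅔ + (⅓)*5))*(5 + 4*(12 + 4*(⅔ + (⅓)*5))) = 28*D + (12 + 4*(⅔ + 5/3))*(5 + 4*(12 + 4*(⅔ + 5/3))) = 28*D + (12 + 4*(7/3))*(5 + 4*(12 + 4*(7/3))) = 28*D + (12 + 28/3)*(5 + 4*(12 + 28/3)) = 28*D + 64*(5 + 4*(64/3))/3 = 28*D + 64*(5 + 256/3)/3 = 28*D + (64/3)*(271/3) = 28*D + 17344/9 = 17344/9 + 28*D)
3414 - d(147, -38) = 3414 - (17344/9 + 28*(-38)) = 3414 - (17344/9 - 1064) = 3414 - 1*7768/9 = 3414 - 7768/9 = 22958/9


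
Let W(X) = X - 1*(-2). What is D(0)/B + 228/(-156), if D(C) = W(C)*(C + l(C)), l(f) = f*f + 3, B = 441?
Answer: -2767/1911 ≈ -1.4479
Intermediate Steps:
W(X) = 2 + X (W(X) = X + 2 = 2 + X)
l(f) = 3 + f² (l(f) = f² + 3 = 3 + f²)
D(C) = (2 + C)*(3 + C + C²) (D(C) = (2 + C)*(C + (3 + C²)) = (2 + C)*(3 + C + C²))
D(0)/B + 228/(-156) = ((2 + 0)*(3 + 0 + 0²))/441 + 228/(-156) = (2*(3 + 0 + 0))*(1/441) + 228*(-1/156) = (2*3)*(1/441) - 19/13 = 6*(1/441) - 19/13 = 2/147 - 19/13 = -2767/1911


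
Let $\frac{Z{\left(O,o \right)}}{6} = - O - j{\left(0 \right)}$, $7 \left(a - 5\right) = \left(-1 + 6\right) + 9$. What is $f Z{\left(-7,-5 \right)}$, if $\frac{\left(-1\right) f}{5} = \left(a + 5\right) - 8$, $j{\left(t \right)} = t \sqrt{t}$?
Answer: $-840$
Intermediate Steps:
$a = 7$ ($a = 5 + \frac{\left(-1 + 6\right) + 9}{7} = 5 + \frac{5 + 9}{7} = 5 + \frac{1}{7} \cdot 14 = 5 + 2 = 7$)
$j{\left(t \right)} = t^{\frac{3}{2}}$
$f = -20$ ($f = - 5 \left(\left(7 + 5\right) - 8\right) = - 5 \left(12 - 8\right) = \left(-5\right) 4 = -20$)
$Z{\left(O,o \right)} = - 6 O$ ($Z{\left(O,o \right)} = 6 \left(- O - 0^{\frac{3}{2}}\right) = 6 \left(- O - 0\right) = 6 \left(- O + 0\right) = 6 \left(- O\right) = - 6 O$)
$f Z{\left(-7,-5 \right)} = - 20 \left(\left(-6\right) \left(-7\right)\right) = \left(-20\right) 42 = -840$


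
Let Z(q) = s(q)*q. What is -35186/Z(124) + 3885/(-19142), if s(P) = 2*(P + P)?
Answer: -228118363/294327392 ≈ -0.77505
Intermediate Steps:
s(P) = 4*P (s(P) = 2*(2*P) = 4*P)
Z(q) = 4*q² (Z(q) = (4*q)*q = 4*q²)
-35186/Z(124) + 3885/(-19142) = -35186/(4*124²) + 3885/(-19142) = -35186/(4*15376) + 3885*(-1/19142) = -35186/61504 - 3885/19142 = -35186*1/61504 - 3885/19142 = -17593/30752 - 3885/19142 = -228118363/294327392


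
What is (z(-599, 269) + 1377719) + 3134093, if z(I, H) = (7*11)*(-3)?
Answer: 4511581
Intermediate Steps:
z(I, H) = -231 (z(I, H) = 77*(-3) = -231)
(z(-599, 269) + 1377719) + 3134093 = (-231 + 1377719) + 3134093 = 1377488 + 3134093 = 4511581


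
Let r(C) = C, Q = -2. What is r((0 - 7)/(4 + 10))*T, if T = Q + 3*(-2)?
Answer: 4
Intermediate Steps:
T = -8 (T = -2 + 3*(-2) = -2 - 6 = -8)
r((0 - 7)/(4 + 10))*T = ((0 - 7)/(4 + 10))*(-8) = -7/14*(-8) = -7*1/14*(-8) = -½*(-8) = 4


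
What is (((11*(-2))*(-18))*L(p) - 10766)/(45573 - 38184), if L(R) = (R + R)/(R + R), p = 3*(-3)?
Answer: -10370/7389 ≈ -1.4034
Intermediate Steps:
p = -9
L(R) = 1 (L(R) = (2*R)/((2*R)) = (2*R)*(1/(2*R)) = 1)
(((11*(-2))*(-18))*L(p) - 10766)/(45573 - 38184) = (((11*(-2))*(-18))*1 - 10766)/(45573 - 38184) = (-22*(-18)*1 - 10766)/7389 = (396*1 - 10766)*(1/7389) = (396 - 10766)*(1/7389) = -10370*1/7389 = -10370/7389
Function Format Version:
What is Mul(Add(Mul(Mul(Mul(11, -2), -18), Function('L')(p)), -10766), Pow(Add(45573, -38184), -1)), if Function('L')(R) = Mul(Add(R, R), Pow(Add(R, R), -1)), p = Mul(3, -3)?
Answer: Rational(-10370, 7389) ≈ -1.4034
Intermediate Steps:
p = -9
Function('L')(R) = 1 (Function('L')(R) = Mul(Mul(2, R), Pow(Mul(2, R), -1)) = Mul(Mul(2, R), Mul(Rational(1, 2), Pow(R, -1))) = 1)
Mul(Add(Mul(Mul(Mul(11, -2), -18), Function('L')(p)), -10766), Pow(Add(45573, -38184), -1)) = Mul(Add(Mul(Mul(Mul(11, -2), -18), 1), -10766), Pow(Add(45573, -38184), -1)) = Mul(Add(Mul(Mul(-22, -18), 1), -10766), Pow(7389, -1)) = Mul(Add(Mul(396, 1), -10766), Rational(1, 7389)) = Mul(Add(396, -10766), Rational(1, 7389)) = Mul(-10370, Rational(1, 7389)) = Rational(-10370, 7389)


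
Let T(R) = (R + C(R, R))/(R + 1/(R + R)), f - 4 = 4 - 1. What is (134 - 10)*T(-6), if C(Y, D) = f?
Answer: -1488/73 ≈ -20.384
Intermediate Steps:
f = 7 (f = 4 + (4 - 1) = 4 + 3 = 7)
C(Y, D) = 7
T(R) = (7 + R)/(R + 1/(2*R)) (T(R) = (R + 7)/(R + 1/(R + R)) = (7 + R)/(R + 1/(2*R)))
(134 - 10)*T(-6) = (134 - 10)*(2*(-6)*(7 - 6)/(1 + 2*(-6)²)) = 124*(2*(-6)*1/(1 + 2*36)) = 124*(2*(-6)*1/(1 + 72)) = 124*(2*(-6)*1/73) = 124*(2*(-6)*(1/73)*1) = 124*(-12/73) = -1488/73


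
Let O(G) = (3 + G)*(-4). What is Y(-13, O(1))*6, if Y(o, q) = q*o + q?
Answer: 1152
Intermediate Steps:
O(G) = -12 - 4*G
Y(o, q) = q + o*q (Y(o, q) = o*q + q = q + o*q)
Y(-13, O(1))*6 = ((-12 - 4*1)*(1 - 13))*6 = ((-12 - 4)*(-12))*6 = -16*(-12)*6 = 192*6 = 1152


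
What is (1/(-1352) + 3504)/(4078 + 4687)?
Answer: 4737407/11850280 ≈ 0.39977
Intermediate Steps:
(1/(-1352) + 3504)/(4078 + 4687) = (-1/1352 + 3504)/8765 = (4737407/1352)*(1/8765) = 4737407/11850280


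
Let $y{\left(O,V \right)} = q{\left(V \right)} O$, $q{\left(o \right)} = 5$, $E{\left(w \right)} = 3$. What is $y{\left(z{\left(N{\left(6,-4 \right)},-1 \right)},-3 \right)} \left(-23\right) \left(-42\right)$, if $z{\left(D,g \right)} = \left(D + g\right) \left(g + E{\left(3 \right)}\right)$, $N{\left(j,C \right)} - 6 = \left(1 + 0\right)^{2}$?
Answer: $57960$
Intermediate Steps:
$N{\left(j,C \right)} = 7$ ($N{\left(j,C \right)} = 6 + \left(1 + 0\right)^{2} = 6 + 1^{2} = 6 + 1 = 7$)
$z{\left(D,g \right)} = \left(3 + g\right) \left(D + g\right)$ ($z{\left(D,g \right)} = \left(D + g\right) \left(g + 3\right) = \left(D + g\right) \left(3 + g\right) = \left(3 + g\right) \left(D + g\right)$)
$y{\left(O,V \right)} = 5 O$
$y{\left(z{\left(N{\left(6,-4 \right)},-1 \right)},-3 \right)} \left(-23\right) \left(-42\right) = 5 \left(\left(-1\right)^{2} + 3 \cdot 7 + 3 \left(-1\right) + 7 \left(-1\right)\right) \left(-23\right) \left(-42\right) = 5 \left(1 + 21 - 3 - 7\right) \left(-23\right) \left(-42\right) = 5 \cdot 12 \left(-23\right) \left(-42\right) = 60 \left(-23\right) \left(-42\right) = \left(-1380\right) \left(-42\right) = 57960$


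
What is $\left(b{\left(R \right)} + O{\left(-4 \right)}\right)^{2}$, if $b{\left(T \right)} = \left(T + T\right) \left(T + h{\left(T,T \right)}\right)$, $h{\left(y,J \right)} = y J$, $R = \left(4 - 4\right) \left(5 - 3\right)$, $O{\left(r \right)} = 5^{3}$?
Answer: $15625$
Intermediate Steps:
$O{\left(r \right)} = 125$
$R = 0$ ($R = 0 \cdot 2 = 0$)
$h{\left(y,J \right)} = J y$
$b{\left(T \right)} = 2 T \left(T + T^{2}\right)$ ($b{\left(T \right)} = \left(T + T\right) \left(T + T T\right) = 2 T \left(T + T^{2}\right)$)
$\left(b{\left(R \right)} + O{\left(-4 \right)}\right)^{2} = \left(2 \cdot 0^{2} \left(1 + 0\right) + 125\right)^{2} = \left(2 \cdot 0 \cdot 1 + 125\right)^{2} = \left(0 + 125\right)^{2} = 125^{2} = 15625$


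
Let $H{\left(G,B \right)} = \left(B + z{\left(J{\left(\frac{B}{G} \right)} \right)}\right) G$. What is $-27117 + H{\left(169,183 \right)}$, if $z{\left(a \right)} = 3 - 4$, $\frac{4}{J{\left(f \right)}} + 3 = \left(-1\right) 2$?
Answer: $3641$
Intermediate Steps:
$J{\left(f \right)} = - \frac{4}{5}$ ($J{\left(f \right)} = \frac{4}{-3 - 2} = \frac{4}{-5} = 4 \left(- \frac{1}{5}\right) = - \frac{4}{5}$)
$z{\left(a \right)} = -1$ ($z{\left(a \right)} = 3 - 4 = -1$)
$H{\left(G,B \right)} = G \left(-1 + B\right)$ ($H{\left(G,B \right)} = \left(B - 1\right) G = \left(-1 + B\right) G = G \left(-1 + B\right)$)
$-27117 + H{\left(169,183 \right)} = -27117 + 169 \left(-1 + 183\right) = -27117 + 169 \cdot 182 = -27117 + 30758 = 3641$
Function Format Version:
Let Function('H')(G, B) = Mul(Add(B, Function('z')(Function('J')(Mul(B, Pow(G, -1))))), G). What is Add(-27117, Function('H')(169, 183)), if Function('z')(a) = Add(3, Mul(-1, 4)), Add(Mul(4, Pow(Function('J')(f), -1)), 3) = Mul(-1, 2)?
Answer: 3641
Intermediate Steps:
Function('J')(f) = Rational(-4, 5) (Function('J')(f) = Mul(4, Pow(Add(-3, Mul(-1, 2)), -1)) = Mul(4, Pow(Add(-3, -2), -1)) = Mul(4, Pow(-5, -1)) = Mul(4, Rational(-1, 5)) = Rational(-4, 5))
Function('z')(a) = -1 (Function('z')(a) = Add(3, -4) = -1)
Function('H')(G, B) = Mul(G, Add(-1, B)) (Function('H')(G, B) = Mul(Add(B, -1), G) = Mul(Add(-1, B), G) = Mul(G, Add(-1, B)))
Add(-27117, Function('H')(169, 183)) = Add(-27117, Mul(169, Add(-1, 183))) = Add(-27117, Mul(169, 182)) = Add(-27117, 30758) = 3641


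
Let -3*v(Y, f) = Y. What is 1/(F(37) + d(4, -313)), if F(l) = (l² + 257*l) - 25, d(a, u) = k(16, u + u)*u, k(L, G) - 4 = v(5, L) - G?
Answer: -3/557446 ≈ -5.3817e-6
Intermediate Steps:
v(Y, f) = -Y/3
k(L, G) = 7/3 - G (k(L, G) = 4 + (-⅓*5 - G) = 4 + (-5/3 - G) = 7/3 - G)
d(a, u) = u*(7/3 - 2*u) (d(a, u) = (7/3 - (u + u))*u = (7/3 - 2*u)*u = u*(7/3 - 2*u))
F(l) = -25 + l² + 257*l
1/(F(37) + d(4, -313)) = 1/((-25 + 37² + 257*37) + (⅓)*(-313)*(7 - 6*(-313))) = 1/((-25 + 1369 + 9509) + (⅓)*(-313)*(7 + 1878)) = 1/(10853 + (⅓)*(-313)*1885) = 1/(10853 - 590005/3) = 1/(-557446/3) = -3/557446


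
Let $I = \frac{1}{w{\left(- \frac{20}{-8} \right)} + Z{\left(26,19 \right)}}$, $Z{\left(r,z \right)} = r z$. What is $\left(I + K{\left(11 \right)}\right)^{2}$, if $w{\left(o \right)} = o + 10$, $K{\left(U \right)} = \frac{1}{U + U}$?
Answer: $\frac{1117249}{496665796} \approx 0.0022495$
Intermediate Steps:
$K{\left(U \right)} = \frac{1}{2 U}$
$w{\left(o \right)} = 10 + o$
$I = \frac{2}{1013}$ ($I = \frac{1}{\left(10 - \frac{20}{-8}\right) + 26 \cdot 19} = \frac{1}{\left(10 - - \frac{5}{2}\right) + 494} = \frac{1}{\left(10 + \frac{5}{2}\right) + 494} = \frac{1}{\frac{25}{2} + 494} = \frac{1}{\frac{1013}{2}} = \frac{2}{1013} \approx 0.0019743$)
$\left(I + K{\left(11 \right)}\right)^{2} = \left(\frac{2}{1013} + \frac{1}{2 \cdot 11}\right)^{2} = \left(\frac{2}{1013} + \frac{1}{2} \cdot \frac{1}{11}\right)^{2} = \left(\frac{2}{1013} + \frac{1}{22}\right)^{2} = \left(\frac{1057}{22286}\right)^{2} = \frac{1117249}{496665796}$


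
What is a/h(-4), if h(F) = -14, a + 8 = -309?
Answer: 317/14 ≈ 22.643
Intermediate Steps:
a = -317 (a = -8 - 309 = -317)
a/h(-4) = -317/(-14) = -317*(-1/14) = 317/14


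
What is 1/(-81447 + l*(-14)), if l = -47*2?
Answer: -1/80131 ≈ -1.2480e-5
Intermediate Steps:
l = -94
1/(-81447 + l*(-14)) = 1/(-81447 - 94*(-14)) = 1/(-81447 + 1316) = 1/(-80131) = -1/80131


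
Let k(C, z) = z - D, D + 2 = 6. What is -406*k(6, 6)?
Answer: -812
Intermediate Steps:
D = 4 (D = -2 + 6 = 4)
k(C, z) = -4 + z (k(C, z) = z - 1*4 = z - 4 = -4 + z)
-406*k(6, 6) = -406*(-4 + 6) = -406*2 = -812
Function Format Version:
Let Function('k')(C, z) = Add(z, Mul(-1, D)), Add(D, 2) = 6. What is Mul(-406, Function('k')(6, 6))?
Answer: -812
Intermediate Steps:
D = 4 (D = Add(-2, 6) = 4)
Function('k')(C, z) = Add(-4, z) (Function('k')(C, z) = Add(z, Mul(-1, 4)) = Add(z, -4) = Add(-4, z))
Mul(-406, Function('k')(6, 6)) = Mul(-406, Add(-4, 6)) = Mul(-406, 2) = -812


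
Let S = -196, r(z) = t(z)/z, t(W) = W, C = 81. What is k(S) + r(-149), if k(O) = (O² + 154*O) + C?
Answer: 8314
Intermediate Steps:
r(z) = 1 (r(z) = z/z = 1)
k(O) = 81 + O² + 154*O (k(O) = (O² + 154*O) + 81 = 81 + O² + 154*O)
k(S) + r(-149) = (81 + (-196)² + 154*(-196)) + 1 = (81 + 38416 - 30184) + 1 = 8313 + 1 = 8314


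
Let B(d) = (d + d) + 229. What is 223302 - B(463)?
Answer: 222147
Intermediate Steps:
B(d) = 229 + 2*d (B(d) = 2*d + 229 = 229 + 2*d)
223302 - B(463) = 223302 - (229 + 2*463) = 223302 - (229 + 926) = 223302 - 1*1155 = 223302 - 1155 = 222147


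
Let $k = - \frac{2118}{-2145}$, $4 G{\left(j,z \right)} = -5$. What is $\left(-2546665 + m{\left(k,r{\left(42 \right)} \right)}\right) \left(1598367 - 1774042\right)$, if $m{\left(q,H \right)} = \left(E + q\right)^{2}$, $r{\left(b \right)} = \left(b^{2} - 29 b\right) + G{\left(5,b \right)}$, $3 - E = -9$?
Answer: $\frac{9147977573593383}{20449} \approx 4.4736 \cdot 10^{11}$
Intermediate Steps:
$E = 12$ ($E = 3 - -9 = 3 + 9 = 12$)
$G{\left(j,z \right)} = - \frac{5}{4}$ ($G{\left(j,z \right)} = \frac{1}{4} \left(-5\right) = - \frac{5}{4}$)
$k = \frac{706}{715}$ ($k = \left(-2118\right) \left(- \frac{1}{2145}\right) = \frac{706}{715} \approx 0.98741$)
$r{\left(b \right)} = - \frac{5}{4} + b^{2} - 29 b$ ($r{\left(b \right)} = \left(b^{2} - 29 b\right) - \frac{5}{4} = - \frac{5}{4} + b^{2} - 29 b$)
$m{\left(q,H \right)} = \left(12 + q\right)^{2}$
$\left(-2546665 + m{\left(k,r{\left(42 \right)} \right)}\right) \left(1598367 - 1774042\right) = \left(-2546665 + \left(12 + \frac{706}{715}\right)^{2}\right) \left(1598367 - 1774042\right) = \left(-2546665 + \left(\frac{9286}{715}\right)^{2}\right) \left(-175675\right) = \left(-2546665 + \frac{86229796}{511225}\right) \left(-175675\right) = \left(- \frac{1301832584829}{511225}\right) \left(-175675\right) = \frac{9147977573593383}{20449}$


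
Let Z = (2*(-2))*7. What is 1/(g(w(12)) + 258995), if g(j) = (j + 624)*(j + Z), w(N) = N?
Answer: 1/248819 ≈ 4.0190e-6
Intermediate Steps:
Z = -28 (Z = -4*7 = -28)
g(j) = (-28 + j)*(624 + j) (g(j) = (j + 624)*(j - 28) = (624 + j)*(-28 + j) = (-28 + j)*(624 + j))
1/(g(w(12)) + 258995) = 1/((-17472 + 12² + 596*12) + 258995) = 1/((-17472 + 144 + 7152) + 258995) = 1/(-10176 + 258995) = 1/248819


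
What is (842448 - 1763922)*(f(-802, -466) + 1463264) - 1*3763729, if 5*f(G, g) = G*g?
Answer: -7086201795293/5 ≈ -1.4172e+12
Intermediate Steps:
f(G, g) = G*g/5 (f(G, g) = (G*g)/5 = G*g/5)
(842448 - 1763922)*(f(-802, -466) + 1463264) - 1*3763729 = (842448 - 1763922)*((⅕)*(-802)*(-466) + 1463264) - 1*3763729 = -921474*(373732/5 + 1463264) - 3763729 = -921474*7690052/5 - 3763729 = -7086182976648/5 - 3763729 = -7086201795293/5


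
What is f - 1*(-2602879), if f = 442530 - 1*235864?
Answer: 2809545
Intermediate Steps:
f = 206666 (f = 442530 - 235864 = 206666)
f - 1*(-2602879) = 206666 - 1*(-2602879) = 206666 + 2602879 = 2809545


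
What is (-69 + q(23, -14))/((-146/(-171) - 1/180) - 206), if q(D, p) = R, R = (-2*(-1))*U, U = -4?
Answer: 87780/233873 ≈ 0.37533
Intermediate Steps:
R = -8 (R = -2*(-1)*(-4) = 2*(-4) = -8)
q(D, p) = -8
(-69 + q(23, -14))/((-146/(-171) - 1/180) - 206) = (-69 - 8)/((-146/(-171) - 1/180) - 206) = -77/((-146*(-1/171) - 1*1/180) - 206) = -77/((146/171 - 1/180) - 206) = -77/(967/1140 - 206) = -77/(-233873/1140) = -77*(-1140/233873) = 87780/233873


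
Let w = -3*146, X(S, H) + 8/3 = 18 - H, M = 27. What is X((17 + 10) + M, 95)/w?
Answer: 239/1314 ≈ 0.18189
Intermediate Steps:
X(S, H) = 46/3 - H (X(S, H) = -8/3 + (18 - H) = 46/3 - H)
w = -438
X((17 + 10) + M, 95)/w = (46/3 - 1*95)/(-438) = (46/3 - 95)*(-1/438) = -239/3*(-1/438) = 239/1314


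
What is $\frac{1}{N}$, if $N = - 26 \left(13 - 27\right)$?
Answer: $\frac{1}{364} \approx 0.0027473$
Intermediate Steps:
$N = 364$ ($N = \left(-26\right) \left(-14\right) = 364$)
$\frac{1}{N} = \frac{1}{364}$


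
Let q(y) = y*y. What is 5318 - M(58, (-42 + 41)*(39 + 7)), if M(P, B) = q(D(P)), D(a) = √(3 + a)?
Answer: 5257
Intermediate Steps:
q(y) = y²
M(P, B) = 3 + P (M(P, B) = (√(3 + P))² = 3 + P)
5318 - M(58, (-42 + 41)*(39 + 7)) = 5318 - (3 + 58) = 5318 - 1*61 = 5318 - 61 = 5257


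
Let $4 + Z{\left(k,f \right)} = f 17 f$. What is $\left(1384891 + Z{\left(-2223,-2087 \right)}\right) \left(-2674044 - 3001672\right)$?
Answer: $-428116760564960$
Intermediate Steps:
$Z{\left(k,f \right)} = -4 + 17 f^{2}$ ($Z{\left(k,f \right)} = -4 + f 17 f = -4 + 17 f f = -4 + 17 f^{2}$)
$\left(1384891 + Z{\left(-2223,-2087 \right)}\right) \left(-2674044 - 3001672\right) = \left(1384891 - \left(4 - 17 \left(-2087\right)^{2}\right)\right) \left(-2674044 - 3001672\right) = \left(1384891 + \left(-4 + 17 \cdot 4355569\right)\right) \left(-5675716\right) = \left(1384891 + \left(-4 + 74044673\right)\right) \left(-5675716\right) = \left(1384891 + 74044669\right) \left(-5675716\right) = 75429560 \left(-5675716\right) = -428116760564960$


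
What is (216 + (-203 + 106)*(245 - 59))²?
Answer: 317766276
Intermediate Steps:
(216 + (-203 + 106)*(245 - 59))² = (216 - 97*186)² = (216 - 18042)² = (-17826)² = 317766276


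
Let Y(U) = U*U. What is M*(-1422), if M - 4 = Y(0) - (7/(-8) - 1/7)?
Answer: -199791/28 ≈ -7135.4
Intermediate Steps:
Y(U) = U²
M = 281/56 (M = 4 + (0² - (7/(-8) - 1/7)) = 4 + (0 - (7*(-⅛) - 1*⅐)) = 4 + (0 - (-7/8 - ⅐)) = 4 + (0 - 1*(-57/56)) = 4 + (0 + 57/56) = 4 + 57/56 = 281/56 ≈ 5.0179)
M*(-1422) = (281/56)*(-1422) = -199791/28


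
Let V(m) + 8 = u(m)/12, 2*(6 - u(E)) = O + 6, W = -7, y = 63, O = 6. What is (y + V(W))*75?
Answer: 4125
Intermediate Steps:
u(E) = 0 (u(E) = 6 - (6 + 6)/2 = 6 - 1/2*12 = 6 - 6 = 0)
V(m) = -8 (V(m) = -8 + 0/12 = -8 + 0*(1/12) = -8 + 0 = -8)
(y + V(W))*75 = (63 - 8)*75 = 55*75 = 4125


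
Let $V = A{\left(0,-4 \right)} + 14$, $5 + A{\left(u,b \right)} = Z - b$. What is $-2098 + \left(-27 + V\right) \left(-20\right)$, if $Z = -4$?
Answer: $-1738$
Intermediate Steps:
$A{\left(u,b \right)} = -9 - b$ ($A{\left(u,b \right)} = -5 - \left(4 + b\right) = -9 - b$)
$V = 9$ ($V = \left(-9 - -4\right) + 14 = \left(-9 + 4\right) + 14 = -5 + 14 = 9$)
$-2098 + \left(-27 + V\right) \left(-20\right) = -2098 + \left(-27 + 9\right) \left(-20\right) = -2098 - -360 = -2098 + 360 = -1738$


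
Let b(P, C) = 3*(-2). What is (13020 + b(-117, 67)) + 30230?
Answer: 43244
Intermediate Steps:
b(P, C) = -6
(13020 + b(-117, 67)) + 30230 = (13020 - 6) + 30230 = 13014 + 30230 = 43244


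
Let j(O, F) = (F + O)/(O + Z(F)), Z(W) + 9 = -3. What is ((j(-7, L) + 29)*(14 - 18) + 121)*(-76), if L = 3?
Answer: -316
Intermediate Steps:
Z(W) = -12 (Z(W) = -9 - 3 = -12)
j(O, F) = (F + O)/(-12 + O) (j(O, F) = (F + O)/(O - 12) = (F + O)/(-12 + O))
((j(-7, L) + 29)*(14 - 18) + 121)*(-76) = (((3 - 7)/(-12 - 7) + 29)*(14 - 18) + 121)*(-76) = ((-4/(-19) + 29)*(-4) + 121)*(-76) = ((-1/19*(-4) + 29)*(-4) + 121)*(-76) = ((4/19 + 29)*(-4) + 121)*(-76) = ((555/19)*(-4) + 121)*(-76) = (-2220/19 + 121)*(-76) = (79/19)*(-76) = -316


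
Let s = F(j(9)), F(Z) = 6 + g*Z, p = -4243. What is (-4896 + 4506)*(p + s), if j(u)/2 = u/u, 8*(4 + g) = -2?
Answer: 1655745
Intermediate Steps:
g = -17/4 (g = -4 + (1/8)*(-2) = -4 - 1/4 = -17/4 ≈ -4.2500)
j(u) = 2 (j(u) = 2*(u/u) = 2*1 = 2)
F(Z) = 6 - 17*Z/4
s = -5/2 (s = 6 - 17/4*2 = 6 - 17/2 = -5/2 ≈ -2.5000)
(-4896 + 4506)*(p + s) = (-4896 + 4506)*(-4243 - 5/2) = -390*(-8491/2) = 1655745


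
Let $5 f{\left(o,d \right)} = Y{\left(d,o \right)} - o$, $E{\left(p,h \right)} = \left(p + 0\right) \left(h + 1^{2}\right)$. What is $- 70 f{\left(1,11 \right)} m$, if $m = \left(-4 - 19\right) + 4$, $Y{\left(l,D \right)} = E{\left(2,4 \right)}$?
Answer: $2394$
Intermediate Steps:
$E{\left(p,h \right)} = p \left(1 + h\right)$ ($E{\left(p,h \right)} = p \left(h + 1\right) = p \left(1 + h\right)$)
$Y{\left(l,D \right)} = 10$ ($Y{\left(l,D \right)} = 2 \left(1 + 4\right) = 2 \cdot 5 = 10$)
$m = -19$ ($m = -23 + 4 = -19$)
$f{\left(o,d \right)} = 2 - \frac{o}{5}$ ($f{\left(o,d \right)} = \frac{10 - o}{5} = 2 - \frac{o}{5}$)
$- 70 f{\left(1,11 \right)} m = - 70 \left(2 - \frac{1}{5}\right) \left(-19\right) = \left(-70\right) \frac{9}{5} \left(-19\right) = \left(-126\right) \left(-19\right) = 2394$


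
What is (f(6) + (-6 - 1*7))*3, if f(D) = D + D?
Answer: -3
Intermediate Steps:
f(D) = 2*D
(f(6) + (-6 - 1*7))*3 = (2*6 + (-6 - 1*7))*3 = (12 + (-6 - 7))*3 = (12 - 13)*3 = -1*3 = -3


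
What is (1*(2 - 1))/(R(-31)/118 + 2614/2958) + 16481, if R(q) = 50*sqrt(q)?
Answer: 796501883734757/48328084144 - 3226475475*I*sqrt(31)/48328084144 ≈ 16481.0 - 0.37171*I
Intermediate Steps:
(1*(2 - 1))/(R(-31)/118 + 2614/2958) + 16481 = (1*(2 - 1))/((50*sqrt(-31))/118 + 2614/2958) + 16481 = (1*1)/((50*(I*sqrt(31)))*(1/118) + 2614*(1/2958)) + 16481 = 1/((50*I*sqrt(31))*(1/118) + 1307/1479) + 16481 = 1/(25*I*sqrt(31)/59 + 1307/1479) + 16481 = 1/(1307/1479 + 25*I*sqrt(31)/59) + 16481 = 16481 + 1/(1307/1479 + 25*I*sqrt(31)/59)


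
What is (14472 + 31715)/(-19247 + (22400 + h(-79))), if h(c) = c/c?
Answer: 46187/3154 ≈ 14.644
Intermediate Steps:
h(c) = 1
(14472 + 31715)/(-19247 + (22400 + h(-79))) = (14472 + 31715)/(-19247 + (22400 + 1)) = 46187/(-19247 + 22401) = 46187/3154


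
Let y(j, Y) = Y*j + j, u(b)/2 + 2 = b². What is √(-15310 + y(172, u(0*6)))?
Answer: I*√15826 ≈ 125.8*I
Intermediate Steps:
u(b) = -4 + 2*b²
y(j, Y) = j + Y*j
√(-15310 + y(172, u(0*6))) = √(-15310 + 172*(1 + (-4 + 2*(0*6)²))) = √(-15310 + 172*(1 + (-4 + 2*0²))) = √(-15310 + 172*(1 + (-4 + 2*0))) = √(-15310 + 172*(1 + (-4 + 0))) = √(-15310 + 172*(1 - 4)) = √(-15310 + 172*(-3)) = √(-15310 - 516) = √(-15826) = I*√15826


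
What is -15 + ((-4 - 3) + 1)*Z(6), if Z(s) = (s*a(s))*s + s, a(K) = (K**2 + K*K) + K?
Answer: -16899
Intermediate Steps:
a(K) = K + 2*K**2 (a(K) = (K**2 + K**2) + K = 2*K**2 + K = K + 2*K**2)
Z(s) = s + s**3*(1 + 2*s) (Z(s) = (s*(s*(1 + 2*s)))*s + s = (s**2*(1 + 2*s))*s + s = s**3*(1 + 2*s) + s = s + s**3*(1 + 2*s))
-15 + ((-4 - 3) + 1)*Z(6) = -15 + ((-4 - 3) + 1)*(6 + 6**3 + 2*6**4) = -15 + (-7 + 1)*(6 + 216 + 2*1296) = -15 - 6*(6 + 216 + 2592) = -15 - 6*2814 = -15 - 16884 = -16899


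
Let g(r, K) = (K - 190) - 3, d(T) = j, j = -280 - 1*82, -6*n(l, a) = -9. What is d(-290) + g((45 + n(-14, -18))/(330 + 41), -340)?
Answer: -895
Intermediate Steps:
n(l, a) = 3/2 (n(l, a) = -⅙*(-9) = 3/2)
j = -362 (j = -280 - 82 = -362)
d(T) = -362
g(r, K) = -193 + K (g(r, K) = (-190 + K) - 3 = -193 + K)
d(-290) + g((45 + n(-14, -18))/(330 + 41), -340) = -362 + (-193 - 340) = -362 - 533 = -895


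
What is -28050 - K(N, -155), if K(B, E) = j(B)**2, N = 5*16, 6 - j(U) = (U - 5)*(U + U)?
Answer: -143884086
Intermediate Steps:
j(U) = 6 - 2*U*(-5 + U) (j(U) = 6 - (U - 5)*(U + U) = 6 - (-5 + U)*2*U = 6 - 2*U*(-5 + U))
N = 80
K(B, E) = (6 - 2*B**2 + 10*B)**2
-28050 - K(N, -155) = -28050 - 4*(3 - 1*80**2 + 5*80)**2 = -28050 - 4*(3 - 1*6400 + 400)**2 = -28050 - 4*(3 - 6400 + 400)**2 = -28050 - 4*(-5997)**2 = -28050 - 4*35964009 = -28050 - 1*143856036 = -28050 - 143856036 = -143884086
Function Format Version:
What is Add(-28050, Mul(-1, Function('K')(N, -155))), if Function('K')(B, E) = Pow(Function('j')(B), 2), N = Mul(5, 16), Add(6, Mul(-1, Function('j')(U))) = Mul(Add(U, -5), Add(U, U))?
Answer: -143884086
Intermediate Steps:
Function('j')(U) = Add(6, Mul(-2, U, Add(-5, U))) (Function('j')(U) = Add(6, Mul(-1, Mul(Add(U, -5), Add(U, U)))) = Add(6, Mul(-1, Mul(Add(-5, U), Mul(2, U)))) = Add(6, Mul(-1, Mul(2, U, Add(-5, U)))) = Add(6, Mul(-2, U, Add(-5, U))))
N = 80
Function('K')(B, E) = Pow(Add(6, Mul(-2, Pow(B, 2)), Mul(10, B)), 2)
Add(-28050, Mul(-1, Function('K')(N, -155))) = Add(-28050, Mul(-1, Mul(4, Pow(Add(3, Mul(-1, Pow(80, 2)), Mul(5, 80)), 2)))) = Add(-28050, Mul(-1, Mul(4, Pow(Add(3, Mul(-1, 6400), 400), 2)))) = Add(-28050, Mul(-1, Mul(4, Pow(Add(3, -6400, 400), 2)))) = Add(-28050, Mul(-1, Mul(4, Pow(-5997, 2)))) = Add(-28050, Mul(-1, Mul(4, 35964009))) = Add(-28050, Mul(-1, 143856036)) = Add(-28050, -143856036) = -143884086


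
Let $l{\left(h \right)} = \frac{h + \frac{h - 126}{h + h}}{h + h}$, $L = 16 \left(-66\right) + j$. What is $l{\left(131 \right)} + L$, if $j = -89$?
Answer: $- \frac{78563053}{68644} \approx -1144.5$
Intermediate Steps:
$L = -1145$ ($L = 16 \left(-66\right) - 89 = -1056 - 89 = -1145$)
$l{\left(h \right)} = \frac{h + \frac{-126 + h}{2 h}}{2 h}$
$l{\left(131 \right)} + L = \frac{-126 + 131 + 2 \cdot 131^{2}}{4 \cdot 17161} - 1145 = \frac{1}{4} \cdot \frac{1}{17161} \left(-126 + 131 + 2 \cdot 17161\right) - 1145 = \frac{1}{4} \cdot \frac{1}{17161} \left(-126 + 131 + 34322\right) - 1145 = \frac{1}{4} \cdot \frac{1}{17161} \cdot 34327 - 1145 = \frac{34327}{68644} - 1145 = - \frac{78563053}{68644}$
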